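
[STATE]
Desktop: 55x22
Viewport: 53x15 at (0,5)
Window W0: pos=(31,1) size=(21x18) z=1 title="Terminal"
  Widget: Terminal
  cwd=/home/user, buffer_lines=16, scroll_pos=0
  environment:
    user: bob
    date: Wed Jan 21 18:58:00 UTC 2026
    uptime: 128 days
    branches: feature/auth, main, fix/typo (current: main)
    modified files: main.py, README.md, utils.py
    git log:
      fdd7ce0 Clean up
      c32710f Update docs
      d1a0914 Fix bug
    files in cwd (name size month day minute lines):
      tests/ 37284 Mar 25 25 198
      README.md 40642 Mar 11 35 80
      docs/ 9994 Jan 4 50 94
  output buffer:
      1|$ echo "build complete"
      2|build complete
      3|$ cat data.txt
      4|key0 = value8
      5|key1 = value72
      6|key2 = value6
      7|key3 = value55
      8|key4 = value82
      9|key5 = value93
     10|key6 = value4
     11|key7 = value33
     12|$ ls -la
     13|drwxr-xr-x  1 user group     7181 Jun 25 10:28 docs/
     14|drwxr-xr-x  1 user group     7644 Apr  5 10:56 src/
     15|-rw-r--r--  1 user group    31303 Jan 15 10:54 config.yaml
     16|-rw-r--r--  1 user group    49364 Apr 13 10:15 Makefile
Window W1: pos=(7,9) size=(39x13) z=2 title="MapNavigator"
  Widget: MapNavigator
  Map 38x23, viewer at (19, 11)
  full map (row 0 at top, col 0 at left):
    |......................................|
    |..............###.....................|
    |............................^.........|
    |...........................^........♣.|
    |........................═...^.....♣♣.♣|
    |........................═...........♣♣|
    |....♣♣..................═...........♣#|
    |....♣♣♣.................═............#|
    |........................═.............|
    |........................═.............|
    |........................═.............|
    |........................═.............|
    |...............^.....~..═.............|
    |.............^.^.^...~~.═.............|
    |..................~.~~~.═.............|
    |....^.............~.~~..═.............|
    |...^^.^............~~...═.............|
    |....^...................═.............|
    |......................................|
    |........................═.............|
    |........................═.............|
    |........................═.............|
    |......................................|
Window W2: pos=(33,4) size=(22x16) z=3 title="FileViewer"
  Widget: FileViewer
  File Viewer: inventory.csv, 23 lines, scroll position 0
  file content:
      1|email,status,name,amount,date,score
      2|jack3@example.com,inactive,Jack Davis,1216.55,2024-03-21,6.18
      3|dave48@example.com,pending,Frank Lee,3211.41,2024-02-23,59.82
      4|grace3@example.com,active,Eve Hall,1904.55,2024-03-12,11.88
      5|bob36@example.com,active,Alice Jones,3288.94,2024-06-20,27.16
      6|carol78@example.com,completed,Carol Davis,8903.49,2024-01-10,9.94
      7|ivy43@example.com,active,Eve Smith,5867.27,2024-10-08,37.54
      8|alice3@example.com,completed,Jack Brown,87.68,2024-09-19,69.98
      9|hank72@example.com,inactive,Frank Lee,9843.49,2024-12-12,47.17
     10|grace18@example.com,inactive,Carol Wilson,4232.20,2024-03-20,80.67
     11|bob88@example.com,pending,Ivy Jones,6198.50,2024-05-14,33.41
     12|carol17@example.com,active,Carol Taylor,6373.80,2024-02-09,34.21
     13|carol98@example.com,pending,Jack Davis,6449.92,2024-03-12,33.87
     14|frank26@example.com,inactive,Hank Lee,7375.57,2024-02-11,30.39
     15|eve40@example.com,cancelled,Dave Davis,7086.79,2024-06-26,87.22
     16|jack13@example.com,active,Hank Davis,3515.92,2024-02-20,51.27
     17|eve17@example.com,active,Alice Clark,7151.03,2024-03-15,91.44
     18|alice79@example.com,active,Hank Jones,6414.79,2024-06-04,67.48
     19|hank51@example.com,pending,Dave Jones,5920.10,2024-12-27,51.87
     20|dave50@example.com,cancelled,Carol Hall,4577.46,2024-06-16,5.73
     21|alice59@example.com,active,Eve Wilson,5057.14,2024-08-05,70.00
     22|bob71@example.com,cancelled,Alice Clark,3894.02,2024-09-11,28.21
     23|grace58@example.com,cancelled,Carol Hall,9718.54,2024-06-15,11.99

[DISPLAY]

                               ┃b┃ FileViewer        
                               ┃$┠───────────────────
                               ┃k┃email,status,name,a
                               ┃k┃jack3@example.com,i
       ┏━━━━━━━━━━━━━━━━━━━━━━━━━┃dave48@example.com,
       ┃ MapNavigator            ┃grace3@example.com,
       ┠─────────────────────────┃bob36@example.com,a
       ┃...♣♣♣.................═.┃carol78@example.com
       ┃.......................═.┃ivy43@example.com,a
       ┃.......................═.┃alice3@example.com,
       ┃.......................═.┃hank72@example.com,
       ┃..................@....═.┃grace18@example.com
       ┃..............^.....~..═.┃bob88@example.com,p
       ┃............^.^.^...~~.═.┃carol17@example.com
       ┃.................~.~~~.═.┗━━━━━━━━━━━━━━━━━━━


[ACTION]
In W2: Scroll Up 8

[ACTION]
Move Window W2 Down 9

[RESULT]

                               ┃build complete     ┃ 
                               ┃$┏━━━━━━━━━━━━━━━━━━━
                               ┃k┃ FileViewer        
                               ┃k┠───────────────────
       ┏━━━━━━━━━━━━━━━━━━━━━━━━━┃email,status,name,a
       ┃ MapNavigator            ┃jack3@example.com,i
       ┠─────────────────────────┃dave48@example.com,
       ┃...♣♣♣.................═.┃grace3@example.com,
       ┃.......................═.┃bob36@example.com,a
       ┃.......................═.┃carol78@example.com
       ┃.......................═.┃ivy43@example.com,a
       ┃..................@....═.┃alice3@example.com,
       ┃..............^.....~..═.┃hank72@example.com,
       ┃............^.^.^...~~.═.┃grace18@example.com
       ┃.................~.~~~.═.┃bob88@example.com,p


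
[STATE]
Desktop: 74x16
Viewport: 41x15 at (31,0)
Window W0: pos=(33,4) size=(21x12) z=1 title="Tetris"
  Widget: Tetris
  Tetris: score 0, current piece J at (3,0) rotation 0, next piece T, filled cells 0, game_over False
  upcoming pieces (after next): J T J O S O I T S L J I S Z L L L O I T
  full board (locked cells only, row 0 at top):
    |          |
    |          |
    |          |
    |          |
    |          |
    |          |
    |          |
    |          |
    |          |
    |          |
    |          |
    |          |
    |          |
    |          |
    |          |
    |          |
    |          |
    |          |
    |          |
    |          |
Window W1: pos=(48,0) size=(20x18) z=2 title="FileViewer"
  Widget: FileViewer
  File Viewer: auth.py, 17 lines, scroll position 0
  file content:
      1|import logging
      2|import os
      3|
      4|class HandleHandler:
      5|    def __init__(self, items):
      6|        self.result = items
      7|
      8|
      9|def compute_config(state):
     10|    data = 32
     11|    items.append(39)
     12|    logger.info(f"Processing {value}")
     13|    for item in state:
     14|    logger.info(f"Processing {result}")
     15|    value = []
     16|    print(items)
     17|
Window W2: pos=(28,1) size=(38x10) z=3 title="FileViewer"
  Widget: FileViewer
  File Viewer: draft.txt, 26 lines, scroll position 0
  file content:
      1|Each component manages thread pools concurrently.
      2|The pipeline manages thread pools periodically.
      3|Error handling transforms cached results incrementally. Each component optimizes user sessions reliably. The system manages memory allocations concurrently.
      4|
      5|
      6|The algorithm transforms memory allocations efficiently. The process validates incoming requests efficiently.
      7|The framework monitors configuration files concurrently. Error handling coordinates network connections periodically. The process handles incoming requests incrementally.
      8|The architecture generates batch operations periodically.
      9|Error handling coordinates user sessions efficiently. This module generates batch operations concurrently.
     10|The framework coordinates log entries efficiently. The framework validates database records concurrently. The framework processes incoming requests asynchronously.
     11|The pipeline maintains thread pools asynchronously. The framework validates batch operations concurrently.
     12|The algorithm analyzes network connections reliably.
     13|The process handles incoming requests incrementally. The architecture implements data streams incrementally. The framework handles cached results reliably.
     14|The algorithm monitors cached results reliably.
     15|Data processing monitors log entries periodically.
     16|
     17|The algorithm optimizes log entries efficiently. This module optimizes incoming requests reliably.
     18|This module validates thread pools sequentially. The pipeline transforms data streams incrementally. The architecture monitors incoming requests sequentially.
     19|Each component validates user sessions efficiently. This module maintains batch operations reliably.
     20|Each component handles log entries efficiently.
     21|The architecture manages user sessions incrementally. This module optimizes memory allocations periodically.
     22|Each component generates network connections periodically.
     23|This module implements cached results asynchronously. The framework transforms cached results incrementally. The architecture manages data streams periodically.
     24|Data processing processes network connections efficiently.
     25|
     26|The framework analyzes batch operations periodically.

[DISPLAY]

                 ┏━━━━━━━━━━━━━━━━━━┓    
━━━━━━━━━━━━━━━━━━━━━━━━━━━━━━━━━━┓ ┃    
ileViewer                         ┃─┨    
──────────────────────────────────┨▲┃    
ch component manages thread pools▲┃█┃    
e pipeline manages thread pools p█┃░┃    
ror handling transforms cached re░┃░┃    
                                 ░┃░┃    
                                 ░┃░┃    
e algorithm transforms memory all▼┃░┃    
━━━━━━━━━━━━━━━━━━━━━━━━━━━━━━━━━━┛░┃    
  ┃          │   ┃def compute_confi░┃    
  ┃          │   ┃    data = 32    ░┃    
  ┃          │Sco┃    items.append(░┃    
  ┃          │0  ┃    logger.info(f░┃    


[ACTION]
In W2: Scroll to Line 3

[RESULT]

                 ┏━━━━━━━━━━━━━━━━━━┓    
━━━━━━━━━━━━━━━━━━━━━━━━━━━━━━━━━━┓ ┃    
ileViewer                         ┃─┨    
──────────────────────────────────┨▲┃    
ror handling transforms cached re▲┃█┃    
                                 █┃░┃    
                                 ░┃░┃    
e algorithm transforms memory all░┃░┃    
e framework monitors configuratio░┃░┃    
e architecture generates batch op▼┃░┃    
━━━━━━━━━━━━━━━━━━━━━━━━━━━━━━━━━━┛░┃    
  ┃          │   ┃def compute_confi░┃    
  ┃          │   ┃    data = 32    ░┃    
  ┃          │Sco┃    items.append(░┃    
  ┃          │0  ┃    logger.info(f░┃    


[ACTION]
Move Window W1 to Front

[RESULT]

                 ┏━━━━━━━━━━━━━━━━━━┓    
━━━━━━━━━━━━━━━━━┃ FileViewer       ┃    
ileViewer        ┠──────────────────┨    
─────────────────┃import logging   ▲┃    
ror handling tran┃import os        █┃    
                 ┃                 ░┃    
                 ┃class HandleHandl░┃    
e algorithm trans┃    def __init__(░┃    
e framework monit┃        self.resu░┃    
e architecture ge┃                 ░┃    
━━━━━━━━━━━━━━━━━┃                 ░┃    
  ┃          │   ┃def compute_confi░┃    
  ┃          │   ┃    data = 32    ░┃    
  ┃          │Sco┃    items.append(░┃    
  ┃          │0  ┃    logger.info(f░┃    


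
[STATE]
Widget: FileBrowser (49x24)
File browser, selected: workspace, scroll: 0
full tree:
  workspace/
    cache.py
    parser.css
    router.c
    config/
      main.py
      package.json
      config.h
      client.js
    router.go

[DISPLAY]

> [-] workspace/                                 
    cache.py                                     
    parser.css                                   
    router.c                                     
    [+] config/                                  
    router.go                                    
                                                 
                                                 
                                                 
                                                 
                                                 
                                                 
                                                 
                                                 
                                                 
                                                 
                                                 
                                                 
                                                 
                                                 
                                                 
                                                 
                                                 
                                                 


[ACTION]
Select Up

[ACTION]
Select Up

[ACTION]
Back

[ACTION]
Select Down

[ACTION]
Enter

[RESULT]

  [-] workspace/                                 
  > cache.py                                     
    parser.css                                   
    router.c                                     
    [+] config/                                  
    router.go                                    
                                                 
                                                 
                                                 
                                                 
                                                 
                                                 
                                                 
                                                 
                                                 
                                                 
                                                 
                                                 
                                                 
                                                 
                                                 
                                                 
                                                 
                                                 


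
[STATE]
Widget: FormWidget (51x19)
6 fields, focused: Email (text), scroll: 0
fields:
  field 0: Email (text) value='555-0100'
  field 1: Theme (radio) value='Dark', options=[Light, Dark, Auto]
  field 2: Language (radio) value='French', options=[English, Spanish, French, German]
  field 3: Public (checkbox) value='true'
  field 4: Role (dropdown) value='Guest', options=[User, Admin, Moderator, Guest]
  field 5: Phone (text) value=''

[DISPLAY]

> Email:      [555-0100                           ]
  Theme:      ( ) Light  (●) Dark  ( ) Auto        
  Language:   ( ) English  ( ) Spanish  (●) French 
  Public:     [x]                                  
  Role:       [Guest                             ▼]
  Phone:      [                                   ]
                                                   
                                                   
                                                   
                                                   
                                                   
                                                   
                                                   
                                                   
                                                   
                                                   
                                                   
                                                   
                                                   


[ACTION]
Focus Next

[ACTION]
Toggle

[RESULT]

  Email:      [555-0100                           ]
> Theme:      ( ) Light  (●) Dark  ( ) Auto        
  Language:   ( ) English  ( ) Spanish  (●) French 
  Public:     [x]                                  
  Role:       [Guest                             ▼]
  Phone:      [                                   ]
                                                   
                                                   
                                                   
                                                   
                                                   
                                                   
                                                   
                                                   
                                                   
                                                   
                                                   
                                                   
                                                   


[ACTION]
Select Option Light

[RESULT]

  Email:      [555-0100                           ]
> Theme:      (●) Light  ( ) Dark  ( ) Auto        
  Language:   ( ) English  ( ) Spanish  (●) French 
  Public:     [x]                                  
  Role:       [Guest                             ▼]
  Phone:      [                                   ]
                                                   
                                                   
                                                   
                                                   
                                                   
                                                   
                                                   
                                                   
                                                   
                                                   
                                                   
                                                   
                                                   


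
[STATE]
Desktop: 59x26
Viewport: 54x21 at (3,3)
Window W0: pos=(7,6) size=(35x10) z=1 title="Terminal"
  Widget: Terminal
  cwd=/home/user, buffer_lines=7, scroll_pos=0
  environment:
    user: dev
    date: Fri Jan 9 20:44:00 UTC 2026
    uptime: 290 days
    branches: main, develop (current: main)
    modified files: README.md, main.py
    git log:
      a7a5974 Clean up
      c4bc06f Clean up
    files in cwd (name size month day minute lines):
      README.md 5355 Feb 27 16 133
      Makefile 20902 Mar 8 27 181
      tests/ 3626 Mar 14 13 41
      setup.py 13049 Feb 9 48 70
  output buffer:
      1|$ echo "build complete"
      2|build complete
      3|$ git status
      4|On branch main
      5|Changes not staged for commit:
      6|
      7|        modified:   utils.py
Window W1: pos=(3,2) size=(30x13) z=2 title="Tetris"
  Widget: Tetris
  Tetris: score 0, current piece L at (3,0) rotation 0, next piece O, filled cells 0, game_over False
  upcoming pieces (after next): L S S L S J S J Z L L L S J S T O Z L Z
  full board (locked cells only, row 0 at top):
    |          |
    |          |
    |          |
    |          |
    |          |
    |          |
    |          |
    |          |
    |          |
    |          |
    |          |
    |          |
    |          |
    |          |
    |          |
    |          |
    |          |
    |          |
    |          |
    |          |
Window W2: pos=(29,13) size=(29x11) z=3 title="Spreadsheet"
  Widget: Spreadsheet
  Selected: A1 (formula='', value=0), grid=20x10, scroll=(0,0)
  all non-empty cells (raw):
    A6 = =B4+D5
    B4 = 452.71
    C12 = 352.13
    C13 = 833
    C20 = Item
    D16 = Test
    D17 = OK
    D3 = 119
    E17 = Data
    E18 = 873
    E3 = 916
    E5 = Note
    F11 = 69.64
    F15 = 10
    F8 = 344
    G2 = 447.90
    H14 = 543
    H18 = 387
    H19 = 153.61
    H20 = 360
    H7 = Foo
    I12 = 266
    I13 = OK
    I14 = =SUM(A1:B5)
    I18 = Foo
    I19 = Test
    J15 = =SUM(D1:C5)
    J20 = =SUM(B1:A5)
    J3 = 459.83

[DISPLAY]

┃ Tetris                     ┃                        
┠────────────────────────────┨                        
┃          │Next:            ┃                        
┃          │▓▓               ┃━━━━━━━━┓               
┃          │▓▓               ┃        ┃               
┃          │                 ┃────────┨               
┃          │                 ┃        ┃               
┃          │                 ┃        ┃               
┃          │Score:           ┃        ┃               
┃          │0                ┃        ┃               
┃          │              ┏━━━━━━━━━━━━━━━━━━━━━━━━━━━
┗━━━━━━━━━━━━━━━━━━━━━━━━━┃ Spreadsheet               
    ┗━━━━━━━━━━━━━━━━━━━━━┠───────────────────────────
                          ┃A1:                        
                          ┃       A       B       C   
                          ┃---------------------------
                          ┃  1      [0]       0       
                          ┃  2        0       0       
                          ┃  3        0       0       
                          ┃  4        0  452.71       
                          ┗━━━━━━━━━━━━━━━━━━━━━━━━━━━


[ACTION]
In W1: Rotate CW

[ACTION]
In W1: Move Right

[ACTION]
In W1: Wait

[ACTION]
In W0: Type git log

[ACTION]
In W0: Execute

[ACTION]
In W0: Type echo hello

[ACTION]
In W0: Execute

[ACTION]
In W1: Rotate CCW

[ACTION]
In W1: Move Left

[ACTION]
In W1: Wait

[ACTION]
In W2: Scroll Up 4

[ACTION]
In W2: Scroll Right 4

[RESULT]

┃ Tetris                     ┃                        
┠────────────────────────────┨                        
┃          │Next:            ┃                        
┃          │▓▓               ┃━━━━━━━━┓               
┃          │▓▓               ┃        ┃               
┃          │                 ┃────────┨               
┃          │                 ┃        ┃               
┃          │                 ┃        ┃               
┃          │Score:           ┃        ┃               
┃          │0                ┃        ┃               
┃          │              ┏━━━━━━━━━━━━━━━━━━━━━━━━━━━
┗━━━━━━━━━━━━━━━━━━━━━━━━━┃ Spreadsheet               
    ┗━━━━━━━━━━━━━━━━━━━━━┠───────────────────────────
                          ┃A1:                        
                          ┃       E       F       G   
                          ┃---------------------------
                          ┃  1        0       0       
                          ┃  2        0       0  447.9
                          ┃  3      916       0       
                          ┃  4        0       0       
                          ┗━━━━━━━━━━━━━━━━━━━━━━━━━━━


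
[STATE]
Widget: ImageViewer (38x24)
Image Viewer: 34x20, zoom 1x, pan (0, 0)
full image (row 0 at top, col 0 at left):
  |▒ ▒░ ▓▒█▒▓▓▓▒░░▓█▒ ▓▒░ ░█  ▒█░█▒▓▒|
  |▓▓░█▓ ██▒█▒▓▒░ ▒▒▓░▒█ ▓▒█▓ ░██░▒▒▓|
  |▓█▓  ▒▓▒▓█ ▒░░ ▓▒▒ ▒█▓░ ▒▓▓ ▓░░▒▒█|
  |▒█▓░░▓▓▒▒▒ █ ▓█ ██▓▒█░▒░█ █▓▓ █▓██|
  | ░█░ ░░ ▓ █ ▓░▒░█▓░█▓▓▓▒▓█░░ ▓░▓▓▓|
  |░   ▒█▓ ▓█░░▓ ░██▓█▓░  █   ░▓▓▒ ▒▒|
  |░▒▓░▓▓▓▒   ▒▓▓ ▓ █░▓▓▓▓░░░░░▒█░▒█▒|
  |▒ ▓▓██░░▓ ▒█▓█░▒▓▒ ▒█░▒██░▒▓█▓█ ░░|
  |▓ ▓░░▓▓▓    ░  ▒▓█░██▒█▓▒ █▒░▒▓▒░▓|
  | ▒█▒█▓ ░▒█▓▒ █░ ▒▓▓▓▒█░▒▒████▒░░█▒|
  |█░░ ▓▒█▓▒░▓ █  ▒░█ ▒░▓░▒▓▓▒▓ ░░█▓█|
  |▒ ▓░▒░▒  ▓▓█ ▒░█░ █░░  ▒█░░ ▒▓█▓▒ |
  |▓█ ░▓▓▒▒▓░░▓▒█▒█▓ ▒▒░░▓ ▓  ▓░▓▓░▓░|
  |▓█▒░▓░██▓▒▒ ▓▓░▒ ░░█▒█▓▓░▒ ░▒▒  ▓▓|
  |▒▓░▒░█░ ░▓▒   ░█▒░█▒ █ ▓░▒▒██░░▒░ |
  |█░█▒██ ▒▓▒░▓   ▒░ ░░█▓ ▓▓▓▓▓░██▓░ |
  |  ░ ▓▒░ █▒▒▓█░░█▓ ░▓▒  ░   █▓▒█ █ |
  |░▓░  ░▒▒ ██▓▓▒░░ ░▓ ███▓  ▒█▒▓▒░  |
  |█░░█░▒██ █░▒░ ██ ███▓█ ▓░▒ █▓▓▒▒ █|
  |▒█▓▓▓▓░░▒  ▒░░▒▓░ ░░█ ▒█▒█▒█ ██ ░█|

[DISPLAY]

▒ ▒░ ▓▒█▒▓▓▓▒░░▓█▒ ▓▒░ ░█  ▒█░█▒▓▒    
▓▓░█▓ ██▒█▒▓▒░ ▒▒▓░▒█ ▓▒█▓ ░██░▒▒▓    
▓█▓  ▒▓▒▓█ ▒░░ ▓▒▒ ▒█▓░ ▒▓▓ ▓░░▒▒█    
▒█▓░░▓▓▒▒▒ █ ▓█ ██▓▒█░▒░█ █▓▓ █▓██    
 ░█░ ░░ ▓ █ ▓░▒░█▓░█▓▓▓▒▓█░░ ▓░▓▓▓    
░   ▒█▓ ▓█░░▓ ░██▓█▓░  █   ░▓▓▒ ▒▒    
░▒▓░▓▓▓▒   ▒▓▓ ▓ █░▓▓▓▓░░░░░▒█░▒█▒    
▒ ▓▓██░░▓ ▒█▓█░▒▓▒ ▒█░▒██░▒▓█▓█ ░░    
▓ ▓░░▓▓▓    ░  ▒▓█░██▒█▓▒ █▒░▒▓▒░▓    
 ▒█▒█▓ ░▒█▓▒ █░ ▒▓▓▓▒█░▒▒████▒░░█▒    
█░░ ▓▒█▓▒░▓ █  ▒░█ ▒░▓░▒▓▓▒▓ ░░█▓█    
▒ ▓░▒░▒  ▓▓█ ▒░█░ █░░  ▒█░░ ▒▓█▓▒     
▓█ ░▓▓▒▒▓░░▓▒█▒█▓ ▒▒░░▓ ▓  ▓░▓▓░▓░    
▓█▒░▓░██▓▒▒ ▓▓░▒ ░░█▒█▓▓░▒ ░▒▒  ▓▓    
▒▓░▒░█░ ░▓▒   ░█▒░█▒ █ ▓░▒▒██░░▒░     
█░█▒██ ▒▓▒░▓   ▒░ ░░█▓ ▓▓▓▓▓░██▓░     
  ░ ▓▒░ █▒▒▓█░░█▓ ░▓▒  ░   █▓▒█ █     
░▓░  ░▒▒ ██▓▓▒░░ ░▓ ███▓  ▒█▒▓▒░      
█░░█░▒██ █░▒░ ██ ███▓█ ▓░▒ █▓▓▒▒ █    
▒█▓▓▓▓░░▒  ▒░░▒▓░ ░░█ ▒█▒█▒█ ██ ░█    
                                      
                                      
                                      
                                      


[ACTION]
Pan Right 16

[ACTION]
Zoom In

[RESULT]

▒▒▓▓▓▓▓▓▒▒░░░░▓▓██▒▒  ▓▓▒▒░░  ░░██    
▒▒▓▓▓▓▓▓▒▒░░░░▓▓██▒▒  ▓▓▒▒░░  ░░██    
▒▒██▒▒▓▓▒▒░░  ▒▒▒▒▓▓░░▒▒██  ▓▓▒▒██▓▓  
▒▒██▒▒▓▓▒▒░░  ▒▒▒▒▓▓░░▒▒██  ▓▓▒▒██▓▓  
▓▓██  ▒▒░░░░  ▓▓▒▒▒▒  ▒▒██▓▓░░  ▒▒▓▓▓▓
▓▓██  ▒▒░░░░  ▓▓▒▒▒▒  ▒▒██▓▓░░  ▒▒▓▓▓▓
▒▒▒▒  ██  ▓▓██  ████▓▓▒▒██░░▒▒░░██  ██
▒▒▒▒  ██  ▓▓██  ████▓▓▒▒██░░▒▒░░██  ██
▓▓  ██  ▓▓░░▒▒░░██▓▓░░██▓▓▓▓▓▓▒▒▓▓██░░
▓▓  ██  ▓▓░░▒▒░░██▓▓░░██▓▓▓▓▓▓▒▒▓▓██░░
▓▓██░░░░▓▓  ░░████▓▓██▓▓░░    ██      
▓▓██░░░░▓▓  ░░████▓▓██▓▓░░    ██      
      ▒▒▓▓▓▓  ▓▓  ██░░▓▓▓▓▓▓▓▓░░░░░░░░
      ▒▒▓▓▓▓  ▓▓  ██░░▓▓▓▓▓▓▓▓░░░░░░░░
▓▓  ▒▒██▓▓██░░▒▒▓▓▒▒  ▒▒██░░▒▒████░░▒▒
▓▓  ▒▒██▓▓██░░▒▒▓▓▒▒  ▒▒██░░▒▒████░░▒▒
        ░░    ▒▒▓▓██░░████▒▒██▓▓▒▒  ██
        ░░    ▒▒▓▓██░░████▒▒██▓▓▒▒  ██
▒▒██▓▓▒▒  ██░░  ▒▒▓▓▓▓▓▓▒▒██░░▒▒▒▒████
▒▒██▓▓▒▒  ██░░  ▒▒▓▓▓▓▓▓▒▒██░░▒▒▒▒████
▒▒░░▓▓  ██    ▒▒░░██  ▒▒░░▓▓░░▒▒▓▓▓▓▒▒
▒▒░░▓▓  ██    ▒▒░░██  ▒▒░░▓▓░░▒▒▓▓▓▓▒▒
  ▓▓▓▓██  ▒▒░░██░░  ██░░░░    ▒▒██░░░░
  ▓▓▓▓██  ▒▒░░██░░  ██░░░░    ▒▒██░░░░


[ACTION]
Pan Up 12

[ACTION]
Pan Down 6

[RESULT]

▒▒▒▒  ██  ▓▓██  ████▓▓▒▒██░░▒▒░░██  ██
▒▒▒▒  ██  ▓▓██  ████▓▓▒▒██░░▒▒░░██  ██
▓▓  ██  ▓▓░░▒▒░░██▓▓░░██▓▓▓▓▓▓▒▒▓▓██░░
▓▓  ██  ▓▓░░▒▒░░██▓▓░░██▓▓▓▓▓▓▒▒▓▓██░░
▓▓██░░░░▓▓  ░░████▓▓██▓▓░░    ██      
▓▓██░░░░▓▓  ░░████▓▓██▓▓░░    ██      
      ▒▒▓▓▓▓  ▓▓  ██░░▓▓▓▓▓▓▓▓░░░░░░░░
      ▒▒▓▓▓▓  ▓▓  ██░░▓▓▓▓▓▓▓▓░░░░░░░░
▓▓  ▒▒██▓▓██░░▒▒▓▓▒▒  ▒▒██░░▒▒████░░▒▒
▓▓  ▒▒██▓▓██░░▒▒▓▓▒▒  ▒▒██░░▒▒████░░▒▒
        ░░    ▒▒▓▓██░░████▒▒██▓▓▒▒  ██
        ░░    ▒▒▓▓██░░████▒▒██▓▓▒▒  ██
▒▒██▓▓▒▒  ██░░  ▒▒▓▓▓▓▓▓▒▒██░░▒▒▒▒████
▒▒██▓▓▒▒  ██░░  ▒▒▓▓▓▓▓▓▒▒██░░▒▒▒▒████
▒▒░░▓▓  ██    ▒▒░░██  ▒▒░░▓▓░░▒▒▓▓▓▓▒▒
▒▒░░▓▓  ██    ▒▒░░██  ▒▒░░▓▓░░▒▒▓▓▓▓▒▒
  ▓▓▓▓██  ▒▒░░██░░  ██░░░░    ▒▒██░░░░
  ▓▓▓▓██  ▒▒░░██░░  ██░░░░    ▒▒██░░░░
▓▓░░░░▓▓▒▒██▒▒██▓▓  ▒▒▒▒░░░░▓▓  ▓▓    
▓▓░░░░▓▓▒▒██▒▒██▓▓  ▒▒▒▒░░░░▓▓  ▓▓    
▓▓▒▒▒▒  ▓▓▓▓░░▒▒  ░░░░██▒▒██▓▓▓▓░░▒▒  
▓▓▒▒▒▒  ▓▓▓▓░░▒▒  ░░░░██▒▒██▓▓▓▓░░▒▒  
░░▓▓▒▒      ░░██▒▒░░██▒▒  ██  ▓▓░░▒▒▒▒
░░▓▓▒▒      ░░██▒▒░░██▒▒  ██  ▓▓░░▒▒▒▒


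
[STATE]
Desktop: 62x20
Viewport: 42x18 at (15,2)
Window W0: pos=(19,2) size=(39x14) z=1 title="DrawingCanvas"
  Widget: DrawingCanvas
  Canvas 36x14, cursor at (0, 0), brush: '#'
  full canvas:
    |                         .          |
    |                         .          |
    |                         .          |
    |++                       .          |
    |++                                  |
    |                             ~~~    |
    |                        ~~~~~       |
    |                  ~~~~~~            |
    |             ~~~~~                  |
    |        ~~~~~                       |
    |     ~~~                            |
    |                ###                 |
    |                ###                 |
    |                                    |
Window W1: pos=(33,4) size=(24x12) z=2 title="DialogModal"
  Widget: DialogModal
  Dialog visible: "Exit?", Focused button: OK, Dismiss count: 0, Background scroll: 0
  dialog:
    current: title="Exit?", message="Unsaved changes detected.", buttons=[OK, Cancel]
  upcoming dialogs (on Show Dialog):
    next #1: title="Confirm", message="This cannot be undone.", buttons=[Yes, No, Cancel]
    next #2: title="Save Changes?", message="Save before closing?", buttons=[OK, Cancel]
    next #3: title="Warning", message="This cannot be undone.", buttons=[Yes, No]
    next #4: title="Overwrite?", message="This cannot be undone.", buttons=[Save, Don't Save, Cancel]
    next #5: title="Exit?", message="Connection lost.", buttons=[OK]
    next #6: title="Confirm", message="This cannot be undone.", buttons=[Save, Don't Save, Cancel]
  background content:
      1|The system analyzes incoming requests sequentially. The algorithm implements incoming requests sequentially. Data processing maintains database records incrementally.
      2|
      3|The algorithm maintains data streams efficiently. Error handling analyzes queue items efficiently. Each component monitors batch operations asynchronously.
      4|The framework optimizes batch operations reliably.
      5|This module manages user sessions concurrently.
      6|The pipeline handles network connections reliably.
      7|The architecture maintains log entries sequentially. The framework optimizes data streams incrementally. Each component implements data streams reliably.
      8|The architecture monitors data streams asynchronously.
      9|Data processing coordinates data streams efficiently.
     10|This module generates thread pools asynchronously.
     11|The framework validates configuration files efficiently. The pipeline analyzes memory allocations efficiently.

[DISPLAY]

    ┏━━━━━━━━━━━━━━━━━━━━━━━━━━━━━━━━━━━━━
    ┃ DrawingCanvas                       
    ┠─────────────┏━━━━━━━━━━━━━━━━━━━━━━┓
    ┃+            ┃ DialogModal          ┃
    ┃             ┠──────────────────────┨
    ┃             ┃The system analyzes in┃
    ┃++           ┃  ┌────────────────┐  ┃
    ┃++           ┃Th│     Exit?      │in┃
    ┃             ┃Th│Unsaved changes │ze┃
    ┃             ┃Th│ [OK]  Cancel   │us┃
    ┃             ┃Th└────────────────┘ n┃
    ┃             ┃The architecture maint┃
    ┃        ~~~~~┃The architecture monit┃
    ┗━━━━━━━━━━━━━┗━━━━━━━━━━━━━━━━━━━━━━┛
                                          
                                          
                                          
                                          


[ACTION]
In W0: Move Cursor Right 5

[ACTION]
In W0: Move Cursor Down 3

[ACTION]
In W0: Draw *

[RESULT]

    ┏━━━━━━━━━━━━━━━━━━━━━━━━━━━━━━━━━━━━━
    ┃ DrawingCanvas                       
    ┠─────────────┏━━━━━━━━━━━━━━━━━━━━━━┓
    ┃             ┃ DialogModal          ┃
    ┃             ┠──────────────────────┨
    ┃             ┃The system analyzes in┃
    ┃++   *       ┃  ┌────────────────┐  ┃
    ┃++           ┃Th│     Exit?      │in┃
    ┃             ┃Th│Unsaved changes │ze┃
    ┃             ┃Th│ [OK]  Cancel   │us┃
    ┃             ┃Th└────────────────┘ n┃
    ┃             ┃The architecture maint┃
    ┃        ~~~~~┃The architecture monit┃
    ┗━━━━━━━━━━━━━┗━━━━━━━━━━━━━━━━━━━━━━┛
                                          
                                          
                                          
                                          


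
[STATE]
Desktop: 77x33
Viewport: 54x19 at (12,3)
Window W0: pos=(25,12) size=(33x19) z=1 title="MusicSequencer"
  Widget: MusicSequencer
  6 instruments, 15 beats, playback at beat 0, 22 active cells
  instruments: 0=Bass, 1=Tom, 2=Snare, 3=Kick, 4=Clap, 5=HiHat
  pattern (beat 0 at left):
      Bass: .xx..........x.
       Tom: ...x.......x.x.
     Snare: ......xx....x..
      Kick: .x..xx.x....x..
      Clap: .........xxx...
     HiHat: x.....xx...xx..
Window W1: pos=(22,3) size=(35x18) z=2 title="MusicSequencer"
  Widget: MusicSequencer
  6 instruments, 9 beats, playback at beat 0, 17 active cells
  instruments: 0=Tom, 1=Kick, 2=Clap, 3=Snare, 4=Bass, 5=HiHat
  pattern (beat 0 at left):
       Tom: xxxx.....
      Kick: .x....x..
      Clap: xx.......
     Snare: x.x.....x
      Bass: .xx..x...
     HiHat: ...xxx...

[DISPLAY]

          ┏━━━━━━━━━━━━━━━━━━━━━━━━━━━━━━━━━┓         
          ┃ MusicSequencer                  ┃         
          ┠─────────────────────────────────┨         
          ┃      ▼12345678                  ┃         
          ┃   Tom████·····                  ┃         
          ┃  Kick·█····█··                  ┃         
          ┃  Clap██·······                  ┃         
          ┃ Snare█·█·····█                  ┃         
          ┃  Bass·██··█···                  ┃         
          ┃ HiHat···███···                  ┃┓        
          ┃                                 ┃┃        
          ┃                                 ┃┨        
          ┃                                 ┃┃        
          ┃                                 ┃┃        
          ┃                                 ┃┃        
          ┃                                 ┃┃        
          ┃                                 ┃┃        
          ┗━━━━━━━━━━━━━━━━━━━━━━━━━━━━━━━━━┛┃        
             ┃ HiHat█·····██···██··          ┃        


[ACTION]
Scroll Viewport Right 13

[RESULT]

━━━━━━━━━━━━━━━━━━━━━━━━━━━━━━━━━┓                    
 MusicSequencer                  ┃                    
─────────────────────────────────┨                    
      ▼12345678                  ┃                    
   Tom████·····                  ┃                    
  Kick·█····█··                  ┃                    
  Clap██·······                  ┃                    
 Snare█·█·····█                  ┃                    
  Bass·██··█···                  ┃                    
 HiHat···███···                  ┃┓                   
                                 ┃┃                   
                                 ┃┨                   
                                 ┃┃                   
                                 ┃┃                   
                                 ┃┃                   
                                 ┃┃                   
                                 ┃┃                   
━━━━━━━━━━━━━━━━━━━━━━━━━━━━━━━━━┛┃                   
  ┃ HiHat█·····██···██··          ┃                   


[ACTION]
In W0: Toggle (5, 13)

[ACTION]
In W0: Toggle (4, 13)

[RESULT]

━━━━━━━━━━━━━━━━━━━━━━━━━━━━━━━━━┓                    
 MusicSequencer                  ┃                    
─────────────────────────────────┨                    
      ▼12345678                  ┃                    
   Tom████·····                  ┃                    
  Kick·█····█··                  ┃                    
  Clap██·······                  ┃                    
 Snare█·█·····█                  ┃                    
  Bass·██··█···                  ┃                    
 HiHat···███···                  ┃┓                   
                                 ┃┃                   
                                 ┃┨                   
                                 ┃┃                   
                                 ┃┃                   
                                 ┃┃                   
                                 ┃┃                   
                                 ┃┃                   
━━━━━━━━━━━━━━━━━━━━━━━━━━━━━━━━━┛┃                   
  ┃ HiHat█·····██···███·          ┃                   


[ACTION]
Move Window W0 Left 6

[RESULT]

━━━━━━━━━━━━━━━━━━━━━━━━━━━━━━━━━┓                    
 MusicSequencer                  ┃                    
─────────────────────────────────┨                    
      ▼12345678                  ┃                    
   Tom████·····                  ┃                    
  Kick·█····█··                  ┃                    
  Clap██·······                  ┃                    
 Snare█·█·····█                  ┃                    
  Bass·██··█···                  ┃                    
 HiHat···███···                  ┃                    
                                 ┃                    
                                 ┃                    
                                 ┃                    
                                 ┃                    
                                 ┃                    
                                 ┃                    
                                 ┃                    
━━━━━━━━━━━━━━━━━━━━━━━━━━━━━━━━━┛                    
Hat█·····██···███·          ┃                         
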